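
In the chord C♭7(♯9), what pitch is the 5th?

Root of C♭7(♯9) = Cb. The 5th is a perfect 5th: Cb up a perfect 5th → Gb.

Gb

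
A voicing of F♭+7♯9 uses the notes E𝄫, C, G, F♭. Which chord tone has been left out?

A♭

F♭+7♯9 = F♭, A♭, C, E𝄫, G. The voicing lacks the 3rd (major 3rd), A♭.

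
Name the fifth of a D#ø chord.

D#ø is built on D♯; its 5th is a diminished 5th above the root.
A fifth above D uses the letter A, and the diminished 5th above D♯ is A.

A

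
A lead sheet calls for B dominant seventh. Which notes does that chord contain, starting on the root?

B, D-sharp, F-sharp, A

Root B, quality dominant seventh:
B — root
D-sharp — major 3rd
F-sharp — perfect 5th
A — minor 7th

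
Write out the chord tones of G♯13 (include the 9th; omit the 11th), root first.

G♯13: dominant thirteenth on G#.
- root: G#
- major 3rd: B#
- perfect 5th: D#
- minor 7th: F#
- major 9th: A#
- major 13th: E#

G# – B# – D# – F# – A# – E#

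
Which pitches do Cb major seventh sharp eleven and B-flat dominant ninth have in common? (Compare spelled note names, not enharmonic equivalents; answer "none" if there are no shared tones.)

B-flat, F

Cb major seventh sharp eleven: C-flat E-flat G-flat B-flat F
B-flat dominant ninth: B-flat D F A-flat C
Common to both → B-flat, F.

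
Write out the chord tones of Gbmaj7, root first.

Gbmaj7: major seventh on G♭.
- root: G♭
- major 3rd: B♭
- perfect 5th: D♭
- major 7th: F

G♭, B♭, D♭, F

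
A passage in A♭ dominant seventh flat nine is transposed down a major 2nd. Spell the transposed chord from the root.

Gb, Bb, Db, Fb, Abb

Transposed root: Ab → Gb (major 2nd down). So we spell Gb dominant seventh flat nine:
Gb — root
Bb — major 3rd
Db — perfect 5th
Fb — minor 7th
Abb — minor 9th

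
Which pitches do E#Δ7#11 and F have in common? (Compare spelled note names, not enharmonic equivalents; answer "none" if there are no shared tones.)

none

E#Δ7#11 = E#, G##, B#, D##, A##.
F = F, A, C.
Shared: none.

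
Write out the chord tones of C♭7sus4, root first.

C♭, F♭, G♭, B𝄫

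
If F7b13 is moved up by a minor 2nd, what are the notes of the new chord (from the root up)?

Gb, Bb, Db, Fb, Ebb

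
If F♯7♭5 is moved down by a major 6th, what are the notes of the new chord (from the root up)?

A – C# – Eb – G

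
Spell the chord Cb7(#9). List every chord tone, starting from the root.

Cb, Eb, Gb, Bbb, D

Root Cb, quality dominant seventh sharp nine:
Cb — root
Eb — major 3rd
Gb — perfect 5th
Bbb — minor 7th
D — augmented 9th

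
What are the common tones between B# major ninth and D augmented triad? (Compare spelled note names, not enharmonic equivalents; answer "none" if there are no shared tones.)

none

B# major ninth: B-sharp D-double-sharp F-double-sharp A-double-sharp C-double-sharp
D augmented triad: D F-sharp A-sharp
Common to both → none.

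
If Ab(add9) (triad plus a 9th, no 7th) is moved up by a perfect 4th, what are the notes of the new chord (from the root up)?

Db, F, Ab, Eb

Transposed root: Ab → Db (perfect 4th up). So we spell Db added-ninth:
Root: Db
Major 3rd (3rd): F
Perfect 5th (5th): Ab
Major 9th (9th): Eb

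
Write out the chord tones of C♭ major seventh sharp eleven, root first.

C-flat, E-flat, G-flat, B-flat, F

C♭ major seventh sharp eleven is a major seventh sharp eleven built on C-flat.
Root: C-flat
Major 3rd (3rd): E-flat
Perfect 5th (5th): G-flat
Major 7th (7th): B-flat
Augmented 11th (11th): F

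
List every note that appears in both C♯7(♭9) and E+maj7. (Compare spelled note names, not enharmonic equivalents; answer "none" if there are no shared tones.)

C♯7(♭9) = C♯, E♯, G♯, B, D.
E+maj7 = E, G♯, B♯, D♯.
Shared: G♯.

G♯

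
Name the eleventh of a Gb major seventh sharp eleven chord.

C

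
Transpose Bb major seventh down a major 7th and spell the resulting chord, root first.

Bb down a major 7th → Cb. New chord: Cb major seventh.
Root: Cb
Major 3rd (3rd): Eb
Perfect 5th (5th): Gb
Major 7th (7th): Bb

Cb – Eb – Gb – Bb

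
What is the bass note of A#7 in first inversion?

C##

A#7 in root position is A#–C##–E#–G#.
First inversion places the third in the bass, which is C##.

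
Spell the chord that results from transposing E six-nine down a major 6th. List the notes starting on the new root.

E down a major 6th → G. New chord: G six-nine.
root → G
3rd (major 3rd) → B
5th (perfect 5th) → D
6th (major 6th) → E
9th (major 9th) → A

G – B – D – E – A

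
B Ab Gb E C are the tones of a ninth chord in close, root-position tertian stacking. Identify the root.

Ab

Stacking in thirds gives Ab – C – E – Gb – B, so Ab is the root — Ab dominant seventh sharp nine sharp five.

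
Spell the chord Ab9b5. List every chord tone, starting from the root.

A♭ C E𝄫 G♭ B♭

Ab9b5: dominant ninth flat five on A♭.
root → A♭
3rd (major 3rd) → C
5th (diminished 5th) → E𝄫
7th (minor 7th) → G♭
9th (major 9th) → B♭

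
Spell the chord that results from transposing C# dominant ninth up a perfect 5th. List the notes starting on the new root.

G-sharp  B-sharp  D-sharp  F-sharp  A-sharp

A perfect 5th up from C-sharp is G-sharp, so the new chord is G-sharp dominant ninth.
Root: G-sharp
Major 3rd (3rd): B-sharp
Perfect 5th (5th): D-sharp
Minor 7th (7th): F-sharp
Major 9th (9th): A-sharp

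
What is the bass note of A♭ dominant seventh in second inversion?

Eb

A♭ dominant seventh in root position is Ab–C–Eb–Gb.
Second inversion places the fifth in the bass, which is Eb.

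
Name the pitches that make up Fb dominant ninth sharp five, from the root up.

Fb dominant ninth sharp five: dominant ninth sharp five on Fb.
Fb — root
Ab — major 3rd
C — augmented 5th
Ebb — minor 7th
Gb — major 9th

Fb  Ab  C  Ebb  Gb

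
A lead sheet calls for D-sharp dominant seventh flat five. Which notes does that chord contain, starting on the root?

D-sharp, F-double-sharp, A, C-sharp

D-sharp dominant seventh flat five is a dominant seventh flat five built on D-sharp.
root → D-sharp
3rd (major 3rd) → F-double-sharp
5th (diminished 5th) → A
7th (minor 7th) → C-sharp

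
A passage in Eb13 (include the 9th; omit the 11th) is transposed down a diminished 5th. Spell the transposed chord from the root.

Eb down a diminished 5th → A. New chord: A dominant thirteenth.
- root: A
- major 3rd: C#
- perfect 5th: E
- minor 7th: G
- major 9th: B
- major 13th: F#

A C# E G B F#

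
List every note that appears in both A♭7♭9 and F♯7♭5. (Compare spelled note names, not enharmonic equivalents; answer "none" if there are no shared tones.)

C

A♭7♭9: Ab C Eb Gb Bbb
F♯7♭5: F# A# C E
Common to both → C.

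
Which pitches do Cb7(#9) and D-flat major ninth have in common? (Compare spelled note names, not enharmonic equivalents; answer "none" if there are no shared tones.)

Cb7(#9): Cb Eb Gb Bbb D
D-flat major ninth: Db F Ab C Eb
Common to both → Eb.

Eb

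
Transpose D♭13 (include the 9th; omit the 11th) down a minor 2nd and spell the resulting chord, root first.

C, E, G, Bb, D, A

Transposed root: Db → C (minor 2nd down). So we spell C dominant thirteenth:
C — root
E — major 3rd
G — perfect 5th
Bb — minor 7th
D — major 9th
A — major 13th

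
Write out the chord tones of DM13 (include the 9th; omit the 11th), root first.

D, F#, A, C#, E, B

DM13 is a major thirteenth built on D.
root → D
3rd (major 3rd) → F#
5th (perfect 5th) → A
7th (major 7th) → C#
9th (major 9th) → E
13th (major 13th) → B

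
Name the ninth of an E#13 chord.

F𝄪

Root of E#13 = E♯. The 9th is a major 9th: E♯ up a major 9th → F𝄪.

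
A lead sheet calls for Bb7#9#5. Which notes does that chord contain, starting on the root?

Bb  D  F#  Ab  C#

Bb7#9#5 is a dominant seventh sharp nine sharp five built on Bb.
- root: Bb
- major 3rd: D
- augmented 5th: F#
- minor 7th: Ab
- augmented 9th: C#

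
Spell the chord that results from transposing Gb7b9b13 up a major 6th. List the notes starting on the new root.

E♭, G, B♭, D♭, F♭, C♭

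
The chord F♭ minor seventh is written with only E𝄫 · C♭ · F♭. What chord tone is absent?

A𝄫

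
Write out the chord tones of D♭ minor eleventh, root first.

Db, Fb, Ab, Cb, Eb, Gb

D♭ minor eleventh: minor eleventh on Db.
Db — root
Fb — minor 3rd
Ab — perfect 5th
Cb — minor 7th
Eb — major 9th
Gb — perfect 11th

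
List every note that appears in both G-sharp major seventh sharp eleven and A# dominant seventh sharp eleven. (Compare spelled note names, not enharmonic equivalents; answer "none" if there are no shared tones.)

G-sharp major seventh sharp eleven: G# B# D# F## C##
A# dominant seventh sharp eleven: A# C## E# G# D##
Common to both → G#, C##.

G# – C##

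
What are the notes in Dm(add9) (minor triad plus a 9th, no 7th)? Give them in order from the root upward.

D F A E

Dm(add9) is a minor added-ninth built on D.
- root: D
- minor 3rd: F
- perfect 5th: A
- major 9th: E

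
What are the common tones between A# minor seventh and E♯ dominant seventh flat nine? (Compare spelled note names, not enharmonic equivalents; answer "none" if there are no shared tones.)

E-sharp

A# minor seventh = A-sharp, C-sharp, E-sharp, G-sharp.
E♯ dominant seventh flat nine = E-sharp, G-double-sharp, B-sharp, D-sharp, F-sharp.
Shared: E-sharp.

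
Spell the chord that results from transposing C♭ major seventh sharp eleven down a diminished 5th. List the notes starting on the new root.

F – A – C – E – B

Cb down a diminished 5th → F. New chord: F major seventh sharp eleven.
- root: F
- major 3rd: A
- perfect 5th: C
- major 7th: E
- augmented 11th: B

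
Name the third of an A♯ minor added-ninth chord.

A♯ minor added-ninth is built on A#; its 3rd is a minor 3rd above the root.
A third above A uses the letter C, and the minor 3rd above A# is C#.

C#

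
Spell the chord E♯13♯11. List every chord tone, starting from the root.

Root E#, quality dominant thirteenth sharp eleven:
- root: E#
- major 3rd: G##
- perfect 5th: B#
- minor 7th: D#
- major 9th: F##
- augmented 11th: A##
- major 13th: C##

E#, G##, B#, D#, F##, A##, C##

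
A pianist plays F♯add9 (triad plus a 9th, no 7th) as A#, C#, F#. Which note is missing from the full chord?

The full F♯add9 chord is F#, A#, C#, G#.
Comparing with the voicing, the major 9th (9th) — G# — is absent.

G#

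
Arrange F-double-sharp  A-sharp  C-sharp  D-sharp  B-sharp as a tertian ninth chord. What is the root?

B-sharp

Arranged so that each adjacent pair is a third by letter name: B-sharp – D-sharp – F-double-sharp – A-sharp – C-sharp.
The bottom of that stack, B-sharp, is the root (this is B-sharp minor seventh flat nine).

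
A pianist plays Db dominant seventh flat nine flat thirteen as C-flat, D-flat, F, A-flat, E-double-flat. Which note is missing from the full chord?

B-double-flat

The full Db dominant seventh flat nine flat thirteen chord is D-flat, F, A-flat, C-flat, E-double-flat, B-double-flat.
Comparing with the voicing, the minor 13th (13th) — B-double-flat — is absent.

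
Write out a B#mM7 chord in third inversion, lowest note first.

A##  B#  D#  F##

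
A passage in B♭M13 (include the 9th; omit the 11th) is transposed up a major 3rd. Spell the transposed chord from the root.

B♭ up a major 3rd → D. New chord: D major thirteenth.
D — root
F♯ — major 3rd
A — perfect 5th
C♯ — major 7th
E — major 9th
B — major 13th

D, F♯, A, C♯, E, B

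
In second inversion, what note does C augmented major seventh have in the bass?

C augmented major seventh = C–E–G#–B. Second inversion → fifth in the bass = G#.

G#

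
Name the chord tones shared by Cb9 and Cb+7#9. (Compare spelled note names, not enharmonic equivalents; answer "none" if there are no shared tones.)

Cb Eb Bbb

Cb9: Cb Eb Gb Bbb Db
Cb+7#9: Cb Eb G Bbb D
Common to both → Cb, Eb, Bbb.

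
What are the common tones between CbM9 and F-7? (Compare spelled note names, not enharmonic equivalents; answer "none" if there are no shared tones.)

CbM9: C♭ E♭ G♭ B♭ D♭
F-7: F A♭ C E♭
Common to both → E♭.

E♭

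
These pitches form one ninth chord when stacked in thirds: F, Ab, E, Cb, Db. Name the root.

Db

Arranged so that each adjacent pair is a third by letter name: Db – F – Ab – Cb – E.
The bottom of that stack, Db, is the root (this is Db dominant seventh sharp nine).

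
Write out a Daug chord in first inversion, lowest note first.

F# – A# – D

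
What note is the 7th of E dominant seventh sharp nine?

D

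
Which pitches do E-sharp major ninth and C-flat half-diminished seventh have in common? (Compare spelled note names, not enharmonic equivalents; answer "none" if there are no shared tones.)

none

E-sharp major ninth: E-sharp G-double-sharp B-sharp D-double-sharp F-double-sharp
C-flat half-diminished seventh: C-flat E-double-flat G-double-flat B-double-flat
Common to both → none.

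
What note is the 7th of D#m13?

C#

D#m13 is built on D#; its 7th is a minor 7th above the root.
A seventh above D uses the letter C, and the minor 7th above D# is C#.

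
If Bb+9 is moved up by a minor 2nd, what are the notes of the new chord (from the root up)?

Cb, Eb, G, Bbb, Db

A minor 2nd up from Bb is Cb, so the new chord is Cb dominant ninth sharp five.
root → Cb
3rd (major 3rd) → Eb
5th (augmented 5th) → G
7th (minor 7th) → Bbb
9th (major 9th) → Db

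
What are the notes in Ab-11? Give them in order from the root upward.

Ab, Cb, Eb, Gb, Bb, Db

Root Ab, quality minor eleventh:
root → Ab
3rd (minor 3rd) → Cb
5th (perfect 5th) → Eb
7th (minor 7th) → Gb
9th (major 9th) → Bb
11th (perfect 11th) → Db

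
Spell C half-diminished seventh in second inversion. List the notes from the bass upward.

Gb – Bb – C – Eb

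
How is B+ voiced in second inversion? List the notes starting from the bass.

In root position, B+ is B–D♯–F𝄪.
Second inversion puts the fifth (F𝄪) in the bass.

F𝄪 B D♯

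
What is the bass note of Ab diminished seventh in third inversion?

Gbb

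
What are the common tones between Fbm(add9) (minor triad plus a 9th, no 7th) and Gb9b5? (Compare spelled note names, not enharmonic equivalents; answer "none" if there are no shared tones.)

Fbm(add9) = F♭, A𝄫, C♭, G♭.
Gb9b5 = G♭, B♭, D𝄫, F♭, A♭.
Shared: F♭, G♭.

F♭ – G♭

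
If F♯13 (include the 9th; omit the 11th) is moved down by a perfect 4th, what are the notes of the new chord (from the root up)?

Transposed root: F♯ → C♯ (perfect 4th down). So we spell C♯ dominant thirteenth:
C♯ — root
E♯ — major 3rd
G♯ — perfect 5th
B — minor 7th
D♯ — major 9th
A♯ — major 13th

C♯, E♯, G♯, B, D♯, A♯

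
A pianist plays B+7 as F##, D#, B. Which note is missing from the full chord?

A

The full B+7 chord is B, D#, F##, A.
Comparing with the voicing, the minor 7th (7th) — A — is absent.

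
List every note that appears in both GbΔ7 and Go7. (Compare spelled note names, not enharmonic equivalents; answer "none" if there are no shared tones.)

GbΔ7 = Gb, Bb, Db, F.
Go7 = G, Bb, Db, Fb.
Shared: Bb, Db.

Bb Db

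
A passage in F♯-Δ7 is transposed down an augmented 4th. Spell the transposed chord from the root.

C Eb G B

F# down an augmented 4th → C. New chord: C minor-major seventh.
root → C
3rd (minor 3rd) → Eb
5th (perfect 5th) → G
7th (major 7th) → B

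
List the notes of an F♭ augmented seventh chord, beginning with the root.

Fb – Ab – C – Ebb

Root Fb, quality augmented seventh:
Fb — root
Ab — major 3rd
C — augmented 5th
Ebb — minor 7th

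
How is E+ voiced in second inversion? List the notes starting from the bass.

B#, E, G#

E+ = E–G#–B#; second inversion → fifth (B#) lowest.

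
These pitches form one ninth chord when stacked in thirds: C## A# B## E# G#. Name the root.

Arranged so that each adjacent pair is a third by letter name: A# – C## – E# – G# – B##.
The bottom of that stack, A#, is the root (this is A# dominant seventh sharp nine).

A#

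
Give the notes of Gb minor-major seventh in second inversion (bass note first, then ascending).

In root position, Gb minor-major seventh is G♭–B𝄫–D♭–F.
Second inversion puts the fifth (D♭) in the bass.

D♭, F, G♭, B𝄫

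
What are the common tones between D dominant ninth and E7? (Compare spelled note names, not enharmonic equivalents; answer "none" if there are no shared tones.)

D, E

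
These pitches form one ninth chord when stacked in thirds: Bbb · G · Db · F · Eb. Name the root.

Eb

Arranged so that each adjacent pair is a third by letter name: Eb – G – Bbb – Db – F.
The bottom of that stack, Eb, is the root (this is Eb dominant ninth flat five).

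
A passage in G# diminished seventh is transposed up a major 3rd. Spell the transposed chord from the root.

B-sharp, D-sharp, F-sharp, A

Transposed root: G-sharp → B-sharp (major 3rd up). So we spell B-sharp diminished seventh:
root → B-sharp
3rd (minor 3rd) → D-sharp
5th (diminished 5th) → F-sharp
7th (diminished 7th) → A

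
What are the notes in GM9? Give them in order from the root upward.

G – B – D – F♯ – A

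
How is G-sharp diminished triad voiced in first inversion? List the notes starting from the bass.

In root position, G-sharp diminished triad is G-sharp–B–D.
First inversion puts the third (B) in the bass.

B, D, G-sharp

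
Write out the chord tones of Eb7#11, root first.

Eb G Bb Db A

Eb7#11 is a dominant seventh sharp eleven built on Eb.
root → Eb
3rd (major 3rd) → G
5th (perfect 5th) → Bb
7th (minor 7th) → Db
11th (augmented 11th) → A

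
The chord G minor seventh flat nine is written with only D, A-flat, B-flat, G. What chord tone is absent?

The full G minor seventh flat nine chord is G, B-flat, D, F, A-flat.
Comparing with the voicing, the minor 7th (7th) — F — is absent.

F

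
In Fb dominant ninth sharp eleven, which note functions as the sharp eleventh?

B-flat

Fb dominant ninth sharp eleven is built on F-flat; its 11th is an augmented 11th above the root.
A fourth above F uses the letter B, and the augmented 11th above F-flat is B-flat.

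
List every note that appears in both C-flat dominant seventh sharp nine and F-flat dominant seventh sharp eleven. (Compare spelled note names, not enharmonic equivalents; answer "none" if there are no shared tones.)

C♭

C-flat dominant seventh sharp nine = C♭, E♭, G♭, B𝄫, D.
F-flat dominant seventh sharp eleven = F♭, A♭, C♭, E𝄫, B♭.
Shared: C♭.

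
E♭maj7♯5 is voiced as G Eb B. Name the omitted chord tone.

The full E♭maj7♯5 chord is Eb, G, B, D.
Comparing with the voicing, the major 7th (7th) — D — is absent.

D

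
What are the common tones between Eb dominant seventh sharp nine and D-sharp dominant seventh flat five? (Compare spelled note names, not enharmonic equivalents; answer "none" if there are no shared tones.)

Eb dominant seventh sharp nine = E-flat, G, B-flat, D-flat, F-sharp.
D-sharp dominant seventh flat five = D-sharp, F-double-sharp, A, C-sharp.
Shared: none.

none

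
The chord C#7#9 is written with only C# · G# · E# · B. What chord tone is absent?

The full C#7#9 chord is C#, E#, G#, B, D##.
Comparing with the voicing, the augmented 9th (9th) — D## — is absent.

D##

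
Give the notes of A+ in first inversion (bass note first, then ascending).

In root position, A+ is A–C#–E#.
First inversion puts the third (C#) in the bass.

C# E# A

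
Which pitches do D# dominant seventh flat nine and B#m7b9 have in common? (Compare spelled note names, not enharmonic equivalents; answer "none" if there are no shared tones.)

D♯  F𝄪  A♯  C♯

D# dominant seventh flat nine = D♯, F𝄪, A♯, C♯, E.
B#m7b9 = B♯, D♯, F𝄪, A♯, C♯.
Shared: D♯, F𝄪, A♯, C♯.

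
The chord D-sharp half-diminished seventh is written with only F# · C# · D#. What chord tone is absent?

D-sharp half-diminished seventh = D#, F#, A, C#. The voicing lacks the 5th (diminished 5th), A.

A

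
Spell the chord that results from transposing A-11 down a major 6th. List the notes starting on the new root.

C, E♭, G, B♭, D, F

A major 6th down from A is C, so the new chord is C minor eleventh.
C — root
E♭ — minor 3rd
G — perfect 5th
B♭ — minor 7th
D — major 9th
F — perfect 11th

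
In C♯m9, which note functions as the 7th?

Root of C♯m9 = C#. The 7th is a minor 7th: C# up a minor 7th → B.

B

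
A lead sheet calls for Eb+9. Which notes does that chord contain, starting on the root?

Eb, G, B, Db, F

Eb+9 is a dominant ninth sharp five built on Eb.
- root: Eb
- major 3rd: G
- augmented 5th: B
- minor 7th: Db
- major 9th: F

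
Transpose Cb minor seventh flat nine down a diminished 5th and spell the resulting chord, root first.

Transposed root: C-flat → F (diminished 5th down). So we spell F minor seventh flat nine:
root → F
3rd (minor 3rd) → A-flat
5th (perfect 5th) → C
7th (minor 7th) → E-flat
9th (minor 9th) → G-flat

F, A-flat, C, E-flat, G-flat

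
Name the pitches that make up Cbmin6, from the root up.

Root Cb, quality minor sixth:
- root: Cb
- minor 3rd: Ebb
- perfect 5th: Gb
- major 6th: Ab

Cb Ebb Gb Ab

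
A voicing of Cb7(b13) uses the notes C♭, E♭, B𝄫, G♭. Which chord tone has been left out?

A𝄫

The full Cb7(b13) chord is C♭, E♭, G♭, B𝄫, A𝄫.
Comparing with the voicing, the minor 13th (13th) — A𝄫 — is absent.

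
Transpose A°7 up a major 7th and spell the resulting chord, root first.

A up a major 7th → G#. New chord: G# diminished seventh.
- root: G#
- minor 3rd: B
- diminished 5th: D
- diminished 7th: F

G#, B, D, F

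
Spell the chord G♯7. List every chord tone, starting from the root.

G♯7 is a dominant seventh built on G#.
Root: G#
Major 3rd (3rd): B#
Perfect 5th (5th): D#
Minor 7th (7th): F#

G# – B# – D# – F#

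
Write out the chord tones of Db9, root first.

Root Db, quality dominant ninth:
Db — root
F — major 3rd
Ab — perfect 5th
Cb — minor 7th
Eb — major 9th

Db  F  Ab  Cb  Eb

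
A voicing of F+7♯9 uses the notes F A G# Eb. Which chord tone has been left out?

F+7♯9 = F, A, C#, Eb, G#. The voicing lacks the 5th (augmented 5th), C#.

C#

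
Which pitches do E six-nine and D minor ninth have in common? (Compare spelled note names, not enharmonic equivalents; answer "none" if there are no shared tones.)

E

E six-nine: E G-sharp B C-sharp F-sharp
D minor ninth: D F A C E
Common to both → E.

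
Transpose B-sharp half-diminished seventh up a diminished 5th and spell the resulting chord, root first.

A diminished 5th up from B# is F#, so the new chord is F# half-diminished seventh.
F# — root
A — minor 3rd
C — diminished 5th
E — minor 7th

F# A C E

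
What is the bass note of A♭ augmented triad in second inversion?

A♭ augmented triad in root position is Ab–C–E.
Second inversion places the fifth in the bass, which is E.

E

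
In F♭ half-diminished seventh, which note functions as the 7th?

E-double-flat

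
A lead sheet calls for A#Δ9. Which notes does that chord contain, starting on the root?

A#Δ9 is a major ninth built on A#.
- root: A#
- major 3rd: C##
- perfect 5th: E#
- major 7th: G##
- major 9th: B#

A# C## E# G## B#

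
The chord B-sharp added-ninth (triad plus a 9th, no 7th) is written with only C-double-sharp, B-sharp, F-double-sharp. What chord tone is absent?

B-sharp added-ninth = B-sharp, D-double-sharp, F-double-sharp, C-double-sharp. The voicing lacks the 3rd (major 3rd), D-double-sharp.

D-double-sharp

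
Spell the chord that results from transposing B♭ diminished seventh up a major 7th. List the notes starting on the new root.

Transposed root: B-flat → A (major 7th up). So we spell A diminished seventh:
A — root
C — minor 3rd
E-flat — diminished 5th
G-flat — diminished 7th

A – C – E-flat – G-flat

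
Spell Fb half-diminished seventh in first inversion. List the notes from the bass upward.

A𝄫 – C𝄫 – E𝄫 – F♭

Fb half-diminished seventh = F♭–A𝄫–C𝄫–E𝄫; first inversion → third (A𝄫) lowest.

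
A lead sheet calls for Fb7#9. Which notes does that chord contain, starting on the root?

Fb7#9 is a dominant seventh sharp nine built on F♭.
F♭ — root
A♭ — major 3rd
C♭ — perfect 5th
E𝄫 — minor 7th
G — augmented 9th

F♭, A♭, C♭, E𝄫, G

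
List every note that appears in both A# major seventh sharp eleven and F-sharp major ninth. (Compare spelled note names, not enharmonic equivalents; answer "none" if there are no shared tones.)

A-sharp, E-sharp

A# major seventh sharp eleven = A-sharp, C-double-sharp, E-sharp, G-double-sharp, D-double-sharp.
F-sharp major ninth = F-sharp, A-sharp, C-sharp, E-sharp, G-sharp.
Shared: A-sharp, E-sharp.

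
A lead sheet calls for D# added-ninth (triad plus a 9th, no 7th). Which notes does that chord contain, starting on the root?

D♯  F𝄪  A♯  E♯

Root D♯, quality added-ninth:
D♯ — root
F𝄪 — major 3rd
A♯ — perfect 5th
E♯ — major 9th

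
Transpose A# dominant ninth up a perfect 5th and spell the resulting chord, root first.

E-sharp – G-double-sharp – B-sharp – D-sharp – F-double-sharp

A-sharp up a perfect 5th → E-sharp. New chord: E-sharp dominant ninth.
Root: E-sharp
Major 3rd (3rd): G-double-sharp
Perfect 5th (5th): B-sharp
Minor 7th (7th): D-sharp
Major 9th (9th): F-double-sharp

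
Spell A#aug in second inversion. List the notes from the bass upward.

E𝄪  A♯  C𝄪

In root position, A#aug is A♯–C𝄪–E𝄪.
Second inversion puts the fifth (E𝄪) in the bass.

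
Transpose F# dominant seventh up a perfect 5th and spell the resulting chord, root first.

F♯ up a perfect 5th → C♯. New chord: C♯ dominant seventh.
root → C♯
3rd (major 3rd) → E♯
5th (perfect 5th) → G♯
7th (minor 7th) → B

C♯, E♯, G♯, B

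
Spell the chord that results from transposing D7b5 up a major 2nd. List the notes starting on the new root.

E – G# – Bb – D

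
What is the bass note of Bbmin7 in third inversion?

A♭

Bbmin7 in root position is B♭–D♭–F–A♭.
Third inversion places the seventh in the bass, which is A♭.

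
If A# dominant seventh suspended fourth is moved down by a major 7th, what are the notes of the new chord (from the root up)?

B, E, F#, A

A major 7th down from A# is B, so the new chord is B dominant seventh suspended fourth.
Root: B
Perfect 4th (4th): E
Perfect 5th (5th): F#
Minor 7th (7th): A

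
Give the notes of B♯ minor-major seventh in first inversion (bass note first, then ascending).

D-sharp – F-double-sharp – A-double-sharp – B-sharp

B♯ minor-major seventh = B-sharp–D-sharp–F-double-sharp–A-double-sharp; first inversion → third (D-sharp) lowest.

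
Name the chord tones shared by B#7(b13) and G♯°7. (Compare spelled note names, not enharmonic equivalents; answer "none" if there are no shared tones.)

B#7(b13) = B#, D##, F##, A#, G#.
G♯°7 = G#, B, D, F.
Shared: G#.

G#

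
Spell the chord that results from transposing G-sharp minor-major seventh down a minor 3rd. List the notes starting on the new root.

E#, G#, B#, D##

Transposed root: G# → E# (minor 3rd down). So we spell E# minor-major seventh:
root → E#
3rd (minor 3rd) → G#
5th (perfect 5th) → B#
7th (major 7th) → D##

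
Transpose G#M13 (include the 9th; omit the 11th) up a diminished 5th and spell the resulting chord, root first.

D, F#, A, C#, E, B

Transposed root: G# → D (diminished 5th up). So we spell D major thirteenth:
Root: D
Major 3rd (3rd): F#
Perfect 5th (5th): A
Major 7th (7th): C#
Major 9th (9th): E
Major 13th (13th): B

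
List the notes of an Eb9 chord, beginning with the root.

Eb9 is a dominant ninth built on Eb.
Root: Eb
Major 3rd (3rd): G
Perfect 5th (5th): Bb
Minor 7th (7th): Db
Major 9th (9th): F

Eb, G, Bb, Db, F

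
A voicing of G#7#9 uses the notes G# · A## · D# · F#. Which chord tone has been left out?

G#7#9 = G#, B#, D#, F#, A##. The voicing lacks the 3rd (major 3rd), B#.

B#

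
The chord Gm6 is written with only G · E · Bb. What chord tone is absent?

The full Gm6 chord is G, Bb, D, E.
Comparing with the voicing, the perfect 5th (5th) — D — is absent.

D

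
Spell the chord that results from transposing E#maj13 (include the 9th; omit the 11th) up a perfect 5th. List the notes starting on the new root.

E# up a perfect 5th → B#. New chord: B# major thirteenth.
B# — root
D## — major 3rd
F## — perfect 5th
A## — major 7th
C## — major 9th
G## — major 13th

B# – D## – F## – A## – C## – G##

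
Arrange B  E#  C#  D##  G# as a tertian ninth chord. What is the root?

C#

Stacking in thirds gives C# – E# – G# – B – D##, so C# is the root — C# dominant seventh sharp nine.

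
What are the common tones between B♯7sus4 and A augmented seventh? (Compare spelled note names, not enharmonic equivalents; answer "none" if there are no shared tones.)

E♯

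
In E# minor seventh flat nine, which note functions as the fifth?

B#

E# minor seventh flat nine is built on E#; its 5th is a perfect 5th above the root.
A fifth above E uses the letter B, and the perfect 5th above E# is B#.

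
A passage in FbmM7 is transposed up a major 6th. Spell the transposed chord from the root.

Db, Fb, Ab, C

Transposed root: Fb → Db (major 6th up). So we spell Db minor-major seventh:
Db — root
Fb — minor 3rd
Ab — perfect 5th
C — major 7th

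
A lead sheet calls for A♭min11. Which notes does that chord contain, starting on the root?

A♭min11 is a minor eleventh built on Ab.
- root: Ab
- minor 3rd: Cb
- perfect 5th: Eb
- minor 7th: Gb
- major 9th: Bb
- perfect 11th: Db

Ab, Cb, Eb, Gb, Bb, Db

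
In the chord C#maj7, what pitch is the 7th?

B♯

C#maj7 is built on C♯; its 7th is a major 7th above the root.
A seventh above C uses the letter B, and the major 7th above C♯ is B♯.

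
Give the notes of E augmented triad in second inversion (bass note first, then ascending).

B♯ E G♯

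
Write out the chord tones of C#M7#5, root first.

Root C#, quality augmented major seventh:
root → C#
3rd (major 3rd) → E#
5th (augmented 5th) → G##
7th (major 7th) → B#

C#  E#  G##  B#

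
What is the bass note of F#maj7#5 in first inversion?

F#maj7#5 = F#–A#–C##–E#. First inversion → third in the bass = A#.

A#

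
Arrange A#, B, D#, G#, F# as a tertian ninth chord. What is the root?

G#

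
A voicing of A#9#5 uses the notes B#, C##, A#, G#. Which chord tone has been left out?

E##

A#9#5 = A#, C##, E##, G#, B#. The voicing lacks the 5th (augmented 5th), E##.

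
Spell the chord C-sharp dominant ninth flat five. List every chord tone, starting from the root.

C-sharp, E-sharp, G, B, D-sharp

C-sharp dominant ninth flat five is a dominant ninth flat five built on C-sharp.
Root: C-sharp
Major 3rd (3rd): E-sharp
Diminished 5th (5th): G
Minor 7th (7th): B
Major 9th (9th): D-sharp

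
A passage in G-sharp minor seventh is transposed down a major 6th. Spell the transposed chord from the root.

G-sharp down a major 6th → B. New chord: B minor seventh.
B — root
D — minor 3rd
F-sharp — perfect 5th
A — minor 7th

B D F-sharp A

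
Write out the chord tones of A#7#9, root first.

A#7#9 is a dominant seventh sharp nine built on A#.
root → A#
3rd (major 3rd) → C##
5th (perfect 5th) → E#
7th (minor 7th) → G#
9th (augmented 9th) → B##

A#  C##  E#  G#  B##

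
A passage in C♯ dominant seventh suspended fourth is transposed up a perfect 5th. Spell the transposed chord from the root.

G-sharp C-sharp D-sharp F-sharp

Transposed root: C-sharp → G-sharp (perfect 5th up). So we spell G-sharp dominant seventh suspended fourth:
- root: G-sharp
- perfect 4th: C-sharp
- perfect 5th: D-sharp
- minor 7th: F-sharp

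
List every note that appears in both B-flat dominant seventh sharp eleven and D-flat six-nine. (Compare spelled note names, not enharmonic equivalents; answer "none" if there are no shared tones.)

B-flat  F  A-flat

B-flat dominant seventh sharp eleven = B-flat, D, F, A-flat, E.
D-flat six-nine = D-flat, F, A-flat, B-flat, E-flat.
Shared: B-flat, F, A-flat.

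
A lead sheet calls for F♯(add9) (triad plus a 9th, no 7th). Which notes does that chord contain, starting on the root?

F♯(add9): added-ninth on F♯.
Root: F♯
Major 3rd (3rd): A♯
Perfect 5th (5th): C♯
Major 9th (9th): G♯

F♯, A♯, C♯, G♯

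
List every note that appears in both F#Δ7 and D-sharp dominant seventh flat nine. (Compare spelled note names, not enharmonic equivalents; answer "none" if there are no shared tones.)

A# – C#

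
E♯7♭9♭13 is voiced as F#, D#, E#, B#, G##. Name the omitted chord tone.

The full E♯7♭9♭13 chord is E#, G##, B#, D#, F#, C#.
Comparing with the voicing, the minor 13th (13th) — C# — is absent.

C#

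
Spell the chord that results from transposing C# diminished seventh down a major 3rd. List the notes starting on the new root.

A, C, E-flat, G-flat

C-sharp down a major 3rd → A. New chord: A diminished seventh.
Root: A
Minor 3rd (3rd): C
Diminished 5th (5th): E-flat
Diminished 7th (7th): G-flat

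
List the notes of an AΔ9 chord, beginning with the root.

AΔ9 is a major ninth built on A.
root → A
3rd (major 3rd) → C♯
5th (perfect 5th) → E
7th (major 7th) → G♯
9th (major 9th) → B

A – C♯ – E – G♯ – B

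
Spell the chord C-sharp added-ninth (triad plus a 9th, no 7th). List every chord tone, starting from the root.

C-sharp added-ninth: added-ninth on C-sharp.
- root: C-sharp
- major 3rd: E-sharp
- perfect 5th: G-sharp
- major 9th: D-sharp

C-sharp, E-sharp, G-sharp, D-sharp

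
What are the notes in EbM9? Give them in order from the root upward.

Root Eb, quality major ninth:
Root: Eb
Major 3rd (3rd): G
Perfect 5th (5th): Bb
Major 7th (7th): D
Major 9th (9th): F

Eb – G – Bb – D – F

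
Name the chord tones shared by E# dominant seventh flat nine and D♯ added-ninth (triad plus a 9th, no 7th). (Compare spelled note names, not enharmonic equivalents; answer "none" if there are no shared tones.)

E# dominant seventh flat nine = E-sharp, G-double-sharp, B-sharp, D-sharp, F-sharp.
D♯ added-ninth = D-sharp, F-double-sharp, A-sharp, E-sharp.
Shared: E-sharp, D-sharp.

E-sharp, D-sharp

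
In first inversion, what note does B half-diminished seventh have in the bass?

B half-diminished seventh in root position is B–D–F–A.
First inversion places the third in the bass, which is D.

D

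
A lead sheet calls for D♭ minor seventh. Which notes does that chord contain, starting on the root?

Root Db, quality minor seventh:
Root: Db
Minor 3rd (3rd): Fb
Perfect 5th (5th): Ab
Minor 7th (7th): Cb

Db, Fb, Ab, Cb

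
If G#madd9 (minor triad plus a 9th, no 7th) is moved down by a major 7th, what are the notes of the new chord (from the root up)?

G# down a major 7th → A. New chord: A minor added-ninth.
root → A
3rd (minor 3rd) → C
5th (perfect 5th) → E
9th (major 9th) → B

A, C, E, B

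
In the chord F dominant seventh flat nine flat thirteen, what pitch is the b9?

Root of F dominant seventh flat nine flat thirteen = F. The 9th is a minor 9th: F up a minor 9th → G-flat.

G-flat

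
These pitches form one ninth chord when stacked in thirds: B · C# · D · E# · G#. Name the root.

C#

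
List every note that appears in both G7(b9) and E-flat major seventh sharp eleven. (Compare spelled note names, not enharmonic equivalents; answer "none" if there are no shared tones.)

G D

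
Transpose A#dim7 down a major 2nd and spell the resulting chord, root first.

G# – B – D – F

Transposed root: A# → G# (major 2nd down). So we spell G# diminished seventh:
- root: G#
- minor 3rd: B
- diminished 5th: D
- diminished 7th: F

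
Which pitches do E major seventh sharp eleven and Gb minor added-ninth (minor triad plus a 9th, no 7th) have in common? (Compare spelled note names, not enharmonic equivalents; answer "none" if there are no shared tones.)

E major seventh sharp eleven = E, G-sharp, B, D-sharp, A-sharp.
Gb minor added-ninth = G-flat, B-double-flat, D-flat, A-flat.
Shared: none.

none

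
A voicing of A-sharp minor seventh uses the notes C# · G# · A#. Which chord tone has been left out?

E#

A-sharp minor seventh = A#, C#, E#, G#. The voicing lacks the 5th (perfect 5th), E#.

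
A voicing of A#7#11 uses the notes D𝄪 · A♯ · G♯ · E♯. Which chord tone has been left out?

C𝄪

The full A#7#11 chord is A♯, C𝄪, E♯, G♯, D𝄪.
Comparing with the voicing, the major 3rd (3rd) — C𝄪 — is absent.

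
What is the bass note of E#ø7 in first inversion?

G#

E#ø7 = E#–G#–B–D#. First inversion → third in the bass = G#.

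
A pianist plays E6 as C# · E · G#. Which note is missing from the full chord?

B

The full E6 chord is E, G#, B, C#.
Comparing with the voicing, the perfect 5th (5th) — B — is absent.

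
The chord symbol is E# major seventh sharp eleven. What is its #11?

E# major seventh sharp eleven is built on E#; its 11th is an augmented 11th above the root.
A fourth above E uses the letter A, and the augmented 11th above E# is A##.

A##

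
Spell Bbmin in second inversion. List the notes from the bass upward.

F, Bb, Db

Bbmin = Bb–Db–F; second inversion → fifth (F) lowest.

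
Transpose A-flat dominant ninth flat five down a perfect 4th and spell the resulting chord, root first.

A perfect 4th down from Ab is Eb, so the new chord is Eb dominant ninth flat five.
- root: Eb
- major 3rd: G
- diminished 5th: Bbb
- minor 7th: Db
- major 9th: F

Eb, G, Bbb, Db, F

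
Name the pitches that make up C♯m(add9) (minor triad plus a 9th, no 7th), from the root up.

C♯ E G♯ D♯

Root C♯, quality minor added-ninth:
- root: C♯
- minor 3rd: E
- perfect 5th: G♯
- major 9th: D♯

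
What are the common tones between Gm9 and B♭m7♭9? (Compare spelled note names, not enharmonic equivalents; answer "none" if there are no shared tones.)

Bb – F

Gm9 = G, Bb, D, F, A.
B♭m7♭9 = Bb, Db, F, Ab, Cb.
Shared: Bb, F.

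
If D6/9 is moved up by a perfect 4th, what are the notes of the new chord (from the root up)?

G  B  D  E  A

A perfect 4th up from D is G, so the new chord is G six-nine.
root → G
3rd (major 3rd) → B
5th (perfect 5th) → D
6th (major 6th) → E
9th (major 9th) → A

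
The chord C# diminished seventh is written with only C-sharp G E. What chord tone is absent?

B-flat

The full C# diminished seventh chord is C-sharp, E, G, B-flat.
Comparing with the voicing, the diminished 7th (7th) — B-flat — is absent.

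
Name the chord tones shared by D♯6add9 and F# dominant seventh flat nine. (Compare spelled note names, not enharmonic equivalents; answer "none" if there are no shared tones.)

A#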